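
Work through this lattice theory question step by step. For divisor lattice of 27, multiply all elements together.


Divisors of 27: [1, 3, 9, 27]
Product = n^(d(n)/2) = 27^(4/2)
Product = 729


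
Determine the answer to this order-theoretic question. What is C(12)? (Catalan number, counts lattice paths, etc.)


C(n) = C(2n, n) / (n+1).
C(24, 12) = 2704156
C(12) = 2704156 / 13 = 208012


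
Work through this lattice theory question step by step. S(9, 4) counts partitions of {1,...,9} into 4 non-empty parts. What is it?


S(n,k) = k*S(n-1,k) + S(n-1,k-1).
S(8,4) = 1701, S(8,3) = 966
S(9,4) = 4*1701 + 966 = 6804 + 966
S(9,4) = 7770


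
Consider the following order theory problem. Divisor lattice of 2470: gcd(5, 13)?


Meet=gcd.
gcd(5,13)=1


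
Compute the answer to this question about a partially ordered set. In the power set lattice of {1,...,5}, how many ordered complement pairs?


Complement pair (a,b): a meet b = bottom, a join b = top.
Here: A intersect B = {} and A union B = {1,...,5}.
Pairs found: ({},{1,2,3,4,5}), ({1},{2,3,4,5}), ({2},{1,3,4,5}), ({3},{1,2,4,5}), ... (28 more)
Total ordered pairs: 32


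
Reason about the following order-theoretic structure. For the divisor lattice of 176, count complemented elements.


An element a is complemented if some b has a meet b = bottom, a join b = top.
a is complemented iff gcd(a, n/a)=1, i.e. a is a unitary divisor of 176.
Complemented elements: 1, 11, 16, 176
Count: 4


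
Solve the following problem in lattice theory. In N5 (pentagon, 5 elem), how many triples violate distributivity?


Distributive law: a ^ (b v c) = (a ^ b) v (a ^ c).
Check all 5^3 = 125 ordered triples (a,b,c).
  e.g. a=b, b=a, c=c: lhs=b != rhs=a
  e.g. a=b, b=c, c=a: lhs=b != rhs=a
Total violating triples: 2


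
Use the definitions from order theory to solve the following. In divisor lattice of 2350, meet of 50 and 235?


In a divisor lattice, meet = gcd (greatest common divisor).
By Euclidean algorithm or factoring: gcd(50,235) = 5


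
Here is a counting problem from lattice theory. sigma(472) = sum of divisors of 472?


sigma(n) = sum of divisors.
Divisors of 472: [1, 2, 4, 8, 59, 118, 236, 472]
Sum = 900


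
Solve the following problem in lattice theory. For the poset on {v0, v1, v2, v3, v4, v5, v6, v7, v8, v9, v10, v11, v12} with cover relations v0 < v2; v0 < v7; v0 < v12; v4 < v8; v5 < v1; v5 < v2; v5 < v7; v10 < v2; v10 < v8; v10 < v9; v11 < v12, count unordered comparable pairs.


A comparable pair {a,b} has a < b or b < a in the order.
Count unordered pairs where one element is strictly below the other.
Examples: {v0,v2}, {v0,v7}, {v0,v12}, {v1,v5}, ...
Total comparable pairs: 11


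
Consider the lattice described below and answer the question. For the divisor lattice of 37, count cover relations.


A cover relation a -< b holds when a < b with no c strictly between.
Cover relations:
  1 -< 37
Total: 1


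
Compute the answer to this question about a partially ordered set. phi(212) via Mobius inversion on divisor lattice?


phi(n) = n * prod_{p|n} (1 - 1/p).
Prime divisors of 212: [2, 53]
phi(212) = 212 * (1 - 1/2) * (1 - 1/53)
phi(212) = 104


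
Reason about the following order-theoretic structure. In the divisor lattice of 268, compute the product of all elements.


Divisors of 268: [1, 2, 4, 67, 134, 268]
Product = n^(d(n)/2) = 268^(6/2)
Product = 19248832


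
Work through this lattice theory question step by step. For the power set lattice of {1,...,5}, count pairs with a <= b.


The order relation is {(a,b) : a <= b}, reflexive so it includes (a,a).
Examples: ({},{}), ({},{1,2}), ({},{1,2,3}), ({},{1,2,3,4}), ({},{1,2,3,4,5}), ...
Total ordered pairs: 243


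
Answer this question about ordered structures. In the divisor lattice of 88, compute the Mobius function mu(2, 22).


In a divisor lattice, mu(a,b) = mu(b/a) where mu is the classical Mobius function.
b/a = 22/2 = 11
Prime factorization of 11: primes [11]
11 is squarefree with 1 prime factor(s), so mu(11) = (-1)^1 = -1


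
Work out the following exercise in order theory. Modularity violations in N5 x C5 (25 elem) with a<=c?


Modular law: if a <= c then a v (b ^ c) = (a v b) ^ c.
Check all triples (a,b,c) with a <= c among 25 elements.
  e.g. a=(a,0), b=(c,0), c=(b,0): lhs=(a,0) != rhs=(b,0)
  e.g. a=(a,0), b=(c,1), c=(b,0): lhs=(a,0) != rhs=(b,0)
Total violating triples: 75


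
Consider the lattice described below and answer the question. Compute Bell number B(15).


B(n) = number of set partitions of an n-element set.
B(n) satisfies the recurrence: B(n+1) = sum_k C(n,k)*B(k).
B(15) = 1382958545


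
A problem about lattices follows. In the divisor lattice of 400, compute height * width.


Height = length of longest chain minus 1; width = size of largest antichain.
A maximum chain: 1 | 5 | 25 | 50 | 100 | 200 | 400  (height 6).
A maximum antichain: {4, 10, 25}  (width 3).
Product = 6 * 3 = 18


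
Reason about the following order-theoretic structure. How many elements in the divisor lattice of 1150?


Divisors of 1150: [1, 2, 5, 10, 23, 25, 46, 50, 115, 230, 575, 1150]
Count: 12


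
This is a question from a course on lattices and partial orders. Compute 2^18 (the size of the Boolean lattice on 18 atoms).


Power set = 2^n.
2^18 = 262144


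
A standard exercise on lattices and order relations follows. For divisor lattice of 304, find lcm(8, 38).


In a divisor lattice, join = lcm (least common multiple).
Compute lcm iteratively: start with first element, then lcm(current, next).
Elements: [8, 38]
lcm(8,38) = 152
Final lcm = 152


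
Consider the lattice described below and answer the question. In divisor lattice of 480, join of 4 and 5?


In a divisor lattice, join = lcm (least common multiple).
gcd(4,5) = 1
lcm(4,5) = 4*5/gcd = 20/1 = 20


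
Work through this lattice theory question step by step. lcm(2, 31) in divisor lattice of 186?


Join=lcm.
gcd(2,31)=1
lcm=62


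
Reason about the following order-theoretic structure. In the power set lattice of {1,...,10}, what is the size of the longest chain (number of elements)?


A chain is a totally ordered subset; we count the number of elements in a maximum chain.
Compute, for each element x, the size of the longest chain ending at x:
  {}: 1
  {1}: 2
  {2}: 2
  {3}: 2
  {4}: 2
  {5}: 2
  ...
A maximum chain: {} < {1} < {1,2} < {1,2,3} < {1,2,3,4} < {1,2,3,4,5} < {1,2,3,4,5,6} < {1,2,3,4,5,6,7} < {1,2,3,4,5,6,7,8} < {1,2,3,4,5,6,7,8,9} < {1,2,3,4,5,6,7,8,9,10}
Number of elements in the longest chain: 11


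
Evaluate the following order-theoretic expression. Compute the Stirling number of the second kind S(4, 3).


S(n,k) = k*S(n-1,k) + S(n-1,k-1).
S(3,3) = 1, S(3,2) = 3
S(4,3) = 3*1 + 3 = 3 + 3
S(4,3) = 6


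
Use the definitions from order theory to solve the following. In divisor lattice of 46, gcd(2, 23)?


Meet=gcd.
gcd(2,23)=1


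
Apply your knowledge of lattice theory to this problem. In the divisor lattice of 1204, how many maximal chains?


A maximal chain goes from the minimum element to a maximal element via cover relations.
Counting all min-to-max paths in the cover graph.
Total maximal chains: 12


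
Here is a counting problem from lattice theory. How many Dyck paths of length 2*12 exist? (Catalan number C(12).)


C(n) = C(2n, n) / (n+1).
C(24, 12) = 2704156
C(12) = 2704156 / 13 = 208012


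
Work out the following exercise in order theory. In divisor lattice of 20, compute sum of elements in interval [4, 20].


Interval [4,20] in divisors of 20: [4, 20]
Sum = 24


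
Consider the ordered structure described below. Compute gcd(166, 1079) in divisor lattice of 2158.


In a divisor lattice, meet = gcd (greatest common divisor).
By Euclidean algorithm or factoring: gcd(166,1079) = 83


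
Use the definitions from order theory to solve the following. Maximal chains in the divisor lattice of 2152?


A maximal chain goes from the minimum element to a maximal element via cover relations.
Counting all min-to-max paths in the cover graph.
Total maximal chains: 4


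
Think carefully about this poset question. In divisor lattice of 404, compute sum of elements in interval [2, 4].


Interval [2,4] in divisors of 404: [2, 4]
Sum = 6


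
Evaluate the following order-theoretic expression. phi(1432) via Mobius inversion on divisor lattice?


phi(n) = n * prod_{p|n} (1 - 1/p).
Prime divisors of 1432: [2, 179]
phi(1432) = 1432 * (1 - 1/2) * (1 - 1/179)
phi(1432) = 712


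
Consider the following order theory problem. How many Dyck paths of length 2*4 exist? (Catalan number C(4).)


C(n) = C(2n, n) / (n+1).
C(8, 4) = 70
C(4) = 70 / 5 = 14


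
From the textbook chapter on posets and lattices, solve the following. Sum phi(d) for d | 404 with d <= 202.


Divisors of 404 up to 202: [1, 2, 4, 101, 202]
phi values: [1, 1, 2, 100, 100]
Sum = 204


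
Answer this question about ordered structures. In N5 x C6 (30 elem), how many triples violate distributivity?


Distributive law: a ^ (b v c) = (a ^ b) v (a ^ c).
Check all 30^3 = 27000 ordered triples (a,b,c).
  e.g. a=(b,0), b=(a,0), c=(c,0): lhs=(b,0) != rhs=(a,0)
  e.g. a=(b,0), b=(a,0), c=(c,1): lhs=(b,0) != rhs=(a,0)
Total violating triples: 432


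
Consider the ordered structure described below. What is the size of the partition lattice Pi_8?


B(n) = number of set partitions of an n-element set.
B(n) satisfies the recurrence: B(n+1) = sum_k C(n,k)*B(k).
B(8) = 4140


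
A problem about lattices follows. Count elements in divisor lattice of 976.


Divisors of 976: [1, 2, 4, 8, 16, 61, 122, 244, 488, 976]
Count: 10


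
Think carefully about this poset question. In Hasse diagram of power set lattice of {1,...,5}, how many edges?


A cover relation a -< b holds when a < b with no c strictly between.
Cover relations:
  {} -< {1}
  {} -< {2}
  {} -< {3}
  {} -< {4}
  {} -< {5}
  {1} -< {1,2}
  {1} -< {1,3}
  {1} -< {1,4}
  ...72 more
Total: 80


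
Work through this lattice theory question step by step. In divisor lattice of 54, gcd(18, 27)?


Meet=gcd.
gcd(18,27)=9


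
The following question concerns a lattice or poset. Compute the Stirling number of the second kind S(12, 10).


S(n,k) = k*S(n-1,k) + S(n-1,k-1).
S(11,10) = 55, S(11,9) = 1155
S(12,10) = 10*55 + 1155 = 550 + 1155
S(12,10) = 1705


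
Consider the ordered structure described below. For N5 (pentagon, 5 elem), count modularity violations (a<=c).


Modular law: if a <= c then a v (b ^ c) = (a v b) ^ c.
Check all triples (a,b,c) with a <= c among 5 elements.
  e.g. a=a, b=c, c=b: lhs=a != rhs=b
Total violating triples: 1


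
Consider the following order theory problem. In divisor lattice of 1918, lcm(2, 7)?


Join=lcm.
gcd(2,7)=1
lcm=14


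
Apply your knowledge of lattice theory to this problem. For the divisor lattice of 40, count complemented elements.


An element a is complemented if some b has a meet b = bottom, a join b = top.
a is complemented iff gcd(a, n/a)=1, i.e. a is a unitary divisor of 40.
Complemented elements: 1, 5, 8, 40
Count: 4


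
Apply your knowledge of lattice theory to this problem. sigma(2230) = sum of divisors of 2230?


sigma(n) = sum of divisors.
Divisors of 2230: [1, 2, 5, 10, 223, 446, 1115, 2230]
Sum = 4032


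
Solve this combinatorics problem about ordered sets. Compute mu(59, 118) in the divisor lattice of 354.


In a divisor lattice, mu(a,b) = mu(b/a) where mu is the classical Mobius function.
b/a = 118/59 = 2
Prime factorization of 2: primes [2]
2 is squarefree with 1 prime factor(s), so mu(2) = (-1)^1 = -1


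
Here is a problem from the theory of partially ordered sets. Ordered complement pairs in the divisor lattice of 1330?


Complement pair (a,b): a meet b = bottom, a join b = top.
Here: gcd(a,b)=1 and lcm(a,b)=1330, i.e. a*b=1330 with a,b coprime.
Pairs found: (1,1330), (2,665), (5,266), (7,190), ... (12 more)
Total ordered pairs: 16


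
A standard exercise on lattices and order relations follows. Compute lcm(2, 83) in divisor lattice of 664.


In a divisor lattice, join = lcm (least common multiple).
gcd(2,83) = 1
lcm(2,83) = 2*83/gcd = 166/1 = 166


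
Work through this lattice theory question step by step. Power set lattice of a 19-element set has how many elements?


Power set = 2^n.
2^19 = 524288


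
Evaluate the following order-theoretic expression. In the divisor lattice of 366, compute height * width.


Height = length of longest chain minus 1; width = size of largest antichain.
A maximum chain: 1 | 61 | 183 | 366  (height 3).
A maximum antichain: {2, 3, 61}  (width 3).
Product = 3 * 3 = 9


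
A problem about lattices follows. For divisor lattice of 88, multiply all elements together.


Divisors of 88: [1, 2, 4, 8, 11, 22, 44, 88]
Product = n^(d(n)/2) = 88^(8/2)
Product = 59969536


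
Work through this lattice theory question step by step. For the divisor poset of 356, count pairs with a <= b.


The order relation is {(a,b) : a <= b}, reflexive so it includes (a,a).
Examples: (1,1), (1,178), (1,2), (1,356), (1,4), ...
Total ordered pairs: 18


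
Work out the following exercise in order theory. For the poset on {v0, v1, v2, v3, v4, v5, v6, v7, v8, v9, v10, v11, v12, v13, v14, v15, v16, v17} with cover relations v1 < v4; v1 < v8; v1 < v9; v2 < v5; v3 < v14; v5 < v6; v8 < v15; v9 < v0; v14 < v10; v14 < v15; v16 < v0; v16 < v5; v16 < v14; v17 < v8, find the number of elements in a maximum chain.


A chain is a totally ordered subset; we count the number of elements in a maximum chain.
Compute, for each element x, the size of the longest chain ending at x:
  v1: 1
  v2: 1
  v3: 1
  v7: 1
  v11: 1
  v12: 1
  ...
A maximum chain: v1 < v9 < v0
Number of elements in the longest chain: 3


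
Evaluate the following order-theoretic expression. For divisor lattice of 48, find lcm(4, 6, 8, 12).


In a divisor lattice, join = lcm (least common multiple).
Compute lcm iteratively: start with first element, then lcm(current, next).
Elements: [4, 6, 8, 12]
lcm(4,6) = 12
lcm(12,8) = 24
lcm(24,12) = 24
Final lcm = 24


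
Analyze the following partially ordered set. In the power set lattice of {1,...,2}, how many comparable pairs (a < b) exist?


A comparable pair {a,b} has a < b or b < a in the order.
Count unordered pairs where one element is strictly below the other.
Examples: {{},{1}}, {{},{2}}, {{},{1,2}}, {{1},{1,2}}, ...
Total comparable pairs: 5


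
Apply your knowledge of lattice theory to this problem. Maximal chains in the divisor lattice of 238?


A maximal chain goes from the minimum element to a maximal element via cover relations.
Counting all min-to-max paths in the cover graph.
Total maximal chains: 6


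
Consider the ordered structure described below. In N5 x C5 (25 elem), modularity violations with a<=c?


Modular law: if a <= c then a v (b ^ c) = (a v b) ^ c.
Check all triples (a,b,c) with a <= c among 25 elements.
  e.g. a=(a,0), b=(c,0), c=(b,0): lhs=(a,0) != rhs=(b,0)
  e.g. a=(a,0), b=(c,1), c=(b,0): lhs=(a,0) != rhs=(b,0)
Total violating triples: 75


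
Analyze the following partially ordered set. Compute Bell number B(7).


B(n) = number of set partitions of an n-element set.
B(n) satisfies the recurrence: B(n+1) = sum_k C(n,k)*B(k).
B(7) = 877


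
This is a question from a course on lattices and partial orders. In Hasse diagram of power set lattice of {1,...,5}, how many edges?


A cover relation a -< b holds when a < b with no c strictly between.
Cover relations:
  {} -< {1}
  {} -< {2}
  {} -< {3}
  {} -< {4}
  {} -< {5}
  {1} -< {1,2}
  {1} -< {1,3}
  {1} -< {1,4}
  ...72 more
Total: 80


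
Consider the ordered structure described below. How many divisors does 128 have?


Divisors of 128: [1, 2, 4, 8, 16, 32, 64, 128]
Count: 8


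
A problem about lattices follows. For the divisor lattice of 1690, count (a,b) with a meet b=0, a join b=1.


Complement pair (a,b): a meet b = bottom, a join b = top.
Here: gcd(a,b)=1 and lcm(a,b)=1690, i.e. a*b=1690 with a,b coprime.
Pairs found: (1,1690), (2,845), (5,338), (10,169), ... (4 more)
Total ordered pairs: 8


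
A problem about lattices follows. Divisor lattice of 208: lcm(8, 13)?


Join=lcm.
gcd(8,13)=1
lcm=104


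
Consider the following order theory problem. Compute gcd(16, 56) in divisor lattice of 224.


In a divisor lattice, meet = gcd (greatest common divisor).
By Euclidean algorithm or factoring: gcd(16,56) = 8


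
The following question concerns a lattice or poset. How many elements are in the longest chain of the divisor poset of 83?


A chain is a totally ordered subset; we count the number of elements in a maximum chain.
Compute, for each element x, the size of the longest chain ending at x:
  1: 1
  83: 2
A maximum chain: 1 < 83
Number of elements in the longest chain: 2


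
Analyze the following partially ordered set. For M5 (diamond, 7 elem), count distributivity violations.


Distributive law: a ^ (b v c) = (a ^ b) v (a ^ c).
Check all 7^3 = 343 ordered triples (a,b,c).
  e.g. a=a1, b=a2, c=a3: lhs=a1 != rhs=0
  e.g. a=a1, b=a2, c=a4: lhs=a1 != rhs=0
Total violating triples: 60


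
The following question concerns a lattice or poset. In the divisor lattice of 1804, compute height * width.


Height = length of longest chain minus 1; width = size of largest antichain.
A maximum chain: 1 | 41 | 451 | 902 | 1804  (height 4).
A maximum antichain: {4, 22, 82, 451}  (width 4).
Product = 4 * 4 = 16


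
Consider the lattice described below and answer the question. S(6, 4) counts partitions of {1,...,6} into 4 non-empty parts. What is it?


S(n,k) = k*S(n-1,k) + S(n-1,k-1).
S(5,4) = 10, S(5,3) = 25
S(6,4) = 4*10 + 25 = 40 + 25
S(6,4) = 65


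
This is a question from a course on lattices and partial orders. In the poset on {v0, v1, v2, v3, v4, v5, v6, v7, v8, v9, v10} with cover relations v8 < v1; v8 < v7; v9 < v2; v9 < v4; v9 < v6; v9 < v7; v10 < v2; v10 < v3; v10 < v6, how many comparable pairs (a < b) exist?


A comparable pair {a,b} has a < b or b < a in the order.
Count unordered pairs where one element is strictly below the other.
Examples: {v1,v8}, {v2,v9}, {v2,v10}, {v3,v10}, ...
Total comparable pairs: 9


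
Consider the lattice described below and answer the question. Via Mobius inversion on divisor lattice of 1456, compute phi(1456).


phi(n) = n * prod_{p|n} (1 - 1/p).
Prime divisors of 1456: [2, 7, 13]
phi(1456) = 1456 * (1 - 1/2) * (1 - 1/7) * (1 - 1/13)
phi(1456) = 576


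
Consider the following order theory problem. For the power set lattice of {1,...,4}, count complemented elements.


An element a is complemented if some b has a meet b = bottom, a join b = top.
every subset A has complement S\A, so all elements are complemented.
Complemented elements: {}, {1}, {2}, {3}, {4}, {1,2}, ... (10 more)
Count: 16


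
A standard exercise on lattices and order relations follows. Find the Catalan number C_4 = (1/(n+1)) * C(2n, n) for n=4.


C(n) = C(2n, n) / (n+1).
C(8, 4) = 70
C(4) = 70 / 5 = 14


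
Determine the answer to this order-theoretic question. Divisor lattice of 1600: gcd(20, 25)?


Meet=gcd.
gcd(20,25)=5


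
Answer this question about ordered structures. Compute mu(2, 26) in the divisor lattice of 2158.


In a divisor lattice, mu(a,b) = mu(b/a) where mu is the classical Mobius function.
b/a = 26/2 = 13
Prime factorization of 13: primes [13]
13 is squarefree with 1 prime factor(s), so mu(13) = (-1)^1 = -1


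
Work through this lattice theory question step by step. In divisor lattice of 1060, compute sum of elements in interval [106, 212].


Interval [106,212] in divisors of 1060: [106, 212]
Sum = 318


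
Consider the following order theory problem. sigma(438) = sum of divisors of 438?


sigma(n) = sum of divisors.
Divisors of 438: [1, 2, 3, 6, 73, 146, 219, 438]
Sum = 888


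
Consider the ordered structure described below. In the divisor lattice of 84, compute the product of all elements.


Divisors of 84: [1, 2, 3, 4, 6, 7, 12, 14, 21, 28, 42, 84]
Product = n^(d(n)/2) = 84^(12/2)
Product = 351298031616


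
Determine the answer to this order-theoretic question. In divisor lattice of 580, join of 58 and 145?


In a divisor lattice, join = lcm (least common multiple).
gcd(58,145) = 29
lcm(58,145) = 58*145/gcd = 8410/29 = 290


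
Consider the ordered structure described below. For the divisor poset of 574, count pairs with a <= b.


The order relation is {(a,b) : a <= b}, reflexive so it includes (a,a).
Examples: (1,1), (1,14), (1,2), (1,287), (1,41), ...
Total ordered pairs: 27


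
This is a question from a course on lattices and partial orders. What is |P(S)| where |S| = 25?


Power set = 2^n.
2^25 = 33554432


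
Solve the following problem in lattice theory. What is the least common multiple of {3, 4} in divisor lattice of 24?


In a divisor lattice, join = lcm (least common multiple).
Compute lcm iteratively: start with first element, then lcm(current, next).
Elements: [3, 4]
lcm(3,4) = 12
Final lcm = 12


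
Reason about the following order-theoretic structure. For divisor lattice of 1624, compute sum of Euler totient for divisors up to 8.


Divisors of 1624 up to 8: [1, 2, 4, 7, 8]
phi values: [1, 1, 2, 6, 4]
Sum = 14


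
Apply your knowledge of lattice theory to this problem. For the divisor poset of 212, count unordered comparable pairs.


A comparable pair {a,b} has a < b or b < a in the order.
Count unordered pairs where one element is strictly below the other.
Examples: {1,2}, {1,4}, {1,53}, {1,106}, ...
Total comparable pairs: 12


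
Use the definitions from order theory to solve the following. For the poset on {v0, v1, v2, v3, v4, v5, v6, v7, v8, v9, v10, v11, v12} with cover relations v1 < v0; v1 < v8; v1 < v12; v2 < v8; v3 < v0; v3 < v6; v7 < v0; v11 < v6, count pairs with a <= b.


The order relation is {(a,b) : a <= b}, reflexive so it includes (a,a).
Examples: (v0,v0), (v1,v0), (v1,v1), (v1,v12), (v1,v8), ...
Total ordered pairs: 21


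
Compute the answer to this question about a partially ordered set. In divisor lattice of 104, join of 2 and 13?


In a divisor lattice, join = lcm (least common multiple).
gcd(2,13) = 1
lcm(2,13) = 2*13/gcd = 26/1 = 26


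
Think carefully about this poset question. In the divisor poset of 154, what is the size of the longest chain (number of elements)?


A chain is a totally ordered subset; we count the number of elements in a maximum chain.
Compute, for each element x, the size of the longest chain ending at x:
  1: 1
  2: 2
  7: 2
  11: 2
  14: 3
  22: 3
  ...
A maximum chain: 1 < 2 < 14 < 154
Number of elements in the longest chain: 4


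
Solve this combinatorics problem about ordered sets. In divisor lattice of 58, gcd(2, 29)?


Meet=gcd.
gcd(2,29)=1


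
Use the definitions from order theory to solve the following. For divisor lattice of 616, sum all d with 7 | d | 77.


Interval [7,77] in divisors of 616: [7, 77]
Sum = 84


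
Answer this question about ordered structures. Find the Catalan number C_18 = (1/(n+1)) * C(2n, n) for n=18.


C(n) = C(2n, n) / (n+1).
C(36, 18) = 9075135300
C(18) = 9075135300 / 19 = 477638700


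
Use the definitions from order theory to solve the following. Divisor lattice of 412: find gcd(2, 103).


In a divisor lattice, meet = gcd (greatest common divisor).
By Euclidean algorithm or factoring: gcd(2,103) = 1


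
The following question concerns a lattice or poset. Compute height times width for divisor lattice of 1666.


Height = length of longest chain minus 1; width = size of largest antichain.
A maximum chain: 1 | 17 | 119 | 833 | 1666  (height 4).
A maximum antichain: {14, 34, 49, 119}  (width 4).
Product = 4 * 4 = 16


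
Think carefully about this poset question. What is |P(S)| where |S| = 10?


Power set = 2^n.
2^10 = 1024


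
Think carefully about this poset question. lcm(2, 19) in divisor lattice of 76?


Join=lcm.
gcd(2,19)=1
lcm=38


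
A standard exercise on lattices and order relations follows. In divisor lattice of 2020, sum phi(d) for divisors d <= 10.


Divisors of 2020 up to 10: [1, 2, 4, 5, 10]
phi values: [1, 1, 2, 4, 4]
Sum = 12


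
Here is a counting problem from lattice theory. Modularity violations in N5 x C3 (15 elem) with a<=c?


Modular law: if a <= c then a v (b ^ c) = (a v b) ^ c.
Check all triples (a,b,c) with a <= c among 15 elements.
  e.g. a=(a,0), b=(c,0), c=(b,0): lhs=(a,0) != rhs=(b,0)
  e.g. a=(a,0), b=(c,1), c=(b,0): lhs=(a,0) != rhs=(b,0)
Total violating triples: 18


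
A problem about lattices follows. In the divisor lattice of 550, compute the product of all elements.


Divisors of 550: [1, 2, 5, 10, 11, 22, 25, 50, 55, 110, 275, 550]
Product = n^(d(n)/2) = 550^(12/2)
Product = 27680640625000000


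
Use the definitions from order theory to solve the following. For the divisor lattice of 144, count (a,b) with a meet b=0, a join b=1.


Complement pair (a,b): a meet b = bottom, a join b = top.
Here: gcd(a,b)=1 and lcm(a,b)=144, i.e. a*b=144 with a,b coprime.
Pairs found: (1,144), (9,16), (16,9), (144,1)
Total ordered pairs: 4


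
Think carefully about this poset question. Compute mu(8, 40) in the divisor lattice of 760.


In a divisor lattice, mu(a,b) = mu(b/a) where mu is the classical Mobius function.
b/a = 40/8 = 5
Prime factorization of 5: primes [5]
5 is squarefree with 1 prime factor(s), so mu(5) = (-1)^1 = -1


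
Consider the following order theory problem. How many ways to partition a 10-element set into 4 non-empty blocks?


S(n,k) = k*S(n-1,k) + S(n-1,k-1).
S(9,4) = 7770, S(9,3) = 3025
S(10,4) = 4*7770 + 3025 = 31080 + 3025
S(10,4) = 34105


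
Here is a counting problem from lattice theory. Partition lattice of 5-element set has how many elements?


B(n) = number of set partitions of an n-element set.
B(n) satisfies the recurrence: B(n+1) = sum_k C(n,k)*B(k).
B(5) = 52


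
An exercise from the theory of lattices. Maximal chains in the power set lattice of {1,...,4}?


A maximal chain goes from the minimum element to a maximal element via cover relations.
Counting all min-to-max paths in the cover graph.
Total maximal chains: 24


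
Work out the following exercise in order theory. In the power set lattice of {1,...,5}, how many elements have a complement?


An element a is complemented if some b has a meet b = bottom, a join b = top.
every subset A has complement S\A, so all elements are complemented.
Complemented elements: {}, {1}, {2}, {3}, {4}, {5}, ... (26 more)
Count: 32


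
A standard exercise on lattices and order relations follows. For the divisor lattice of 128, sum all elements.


sigma(n) = sum of divisors.
Divisors of 128: [1, 2, 4, 8, 16, 32, 64, 128]
Sum = 255


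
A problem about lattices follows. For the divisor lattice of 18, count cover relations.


A cover relation a -< b holds when a < b with no c strictly between.
Cover relations:
  1 -< 2
  1 -< 3
  2 -< 6
  3 -< 6
  3 -< 9
  6 -< 18
  9 -< 18
Total: 7


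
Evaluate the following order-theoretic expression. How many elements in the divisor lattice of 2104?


Divisors of 2104: [1, 2, 4, 8, 263, 526, 1052, 2104]
Count: 8


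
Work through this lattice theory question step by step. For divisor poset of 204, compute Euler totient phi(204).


phi(n) = n * prod_{p|n} (1 - 1/p).
Prime divisors of 204: [2, 3, 17]
phi(204) = 204 * (1 - 1/2) * (1 - 1/3) * (1 - 1/17)
phi(204) = 64


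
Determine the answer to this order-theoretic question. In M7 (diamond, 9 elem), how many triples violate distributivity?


Distributive law: a ^ (b v c) = (a ^ b) v (a ^ c).
Check all 9^3 = 729 ordered triples (a,b,c).
  e.g. a=a1, b=a2, c=a3: lhs=a1 != rhs=0
  e.g. a=a1, b=a2, c=a4: lhs=a1 != rhs=0
Total violating triples: 210


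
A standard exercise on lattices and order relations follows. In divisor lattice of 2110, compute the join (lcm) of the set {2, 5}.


In a divisor lattice, join = lcm (least common multiple).
Compute lcm iteratively: start with first element, then lcm(current, next).
Elements: [2, 5]
lcm(2,5) = 10
Final lcm = 10


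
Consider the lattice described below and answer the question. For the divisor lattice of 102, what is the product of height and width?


Height = length of longest chain minus 1; width = size of largest antichain.
A maximum chain: 1 | 17 | 51 | 102  (height 3).
A maximum antichain: {2, 3, 17}  (width 3).
Product = 3 * 3 = 9


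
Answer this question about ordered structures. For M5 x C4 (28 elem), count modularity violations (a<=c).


Modular law: if a <= c then a v (b ^ c) = (a v b) ^ c.
Check all triples (a,b,c) with a <= c among 28 elements.
This lattice is modular (diamonds M_m and their chain-products are modular).
Total violating triples: 0


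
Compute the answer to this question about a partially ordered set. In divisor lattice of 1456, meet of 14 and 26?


In a divisor lattice, meet = gcd (greatest common divisor).
By Euclidean algorithm or factoring: gcd(14,26) = 2


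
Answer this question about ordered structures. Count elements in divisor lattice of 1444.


Divisors of 1444: [1, 2, 4, 19, 38, 76, 361, 722, 1444]
Count: 9


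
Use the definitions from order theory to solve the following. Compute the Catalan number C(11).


C(n) = C(2n, n) / (n+1).
C(22, 11) = 705432
C(11) = 705432 / 12 = 58786


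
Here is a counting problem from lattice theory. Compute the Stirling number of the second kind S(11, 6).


S(n,k) = k*S(n-1,k) + S(n-1,k-1).
S(10,6) = 22827, S(10,5) = 42525
S(11,6) = 6*22827 + 42525 = 136962 + 42525
S(11,6) = 179487


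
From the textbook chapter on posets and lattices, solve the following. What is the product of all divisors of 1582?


Divisors of 1582: [1, 2, 7, 14, 113, 226, 791, 1582]
Product = n^(d(n)/2) = 1582^(8/2)
Product = 6263627420176


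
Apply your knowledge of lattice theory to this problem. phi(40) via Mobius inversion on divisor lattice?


phi(n) = n * prod_{p|n} (1 - 1/p).
Prime divisors of 40: [2, 5]
phi(40) = 40 * (1 - 1/2) * (1 - 1/5)
phi(40) = 16


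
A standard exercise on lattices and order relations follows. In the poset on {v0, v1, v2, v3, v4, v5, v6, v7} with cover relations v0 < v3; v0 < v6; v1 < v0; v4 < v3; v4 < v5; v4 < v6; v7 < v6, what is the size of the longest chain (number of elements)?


A chain is a totally ordered subset; we count the number of elements in a maximum chain.
Compute, for each element x, the size of the longest chain ending at x:
  v1: 1
  v2: 1
  v4: 1
  v7: 1
  v0: 2
  v5: 2
  ...
A maximum chain: v1 < v0 < v3
Number of elements in the longest chain: 3


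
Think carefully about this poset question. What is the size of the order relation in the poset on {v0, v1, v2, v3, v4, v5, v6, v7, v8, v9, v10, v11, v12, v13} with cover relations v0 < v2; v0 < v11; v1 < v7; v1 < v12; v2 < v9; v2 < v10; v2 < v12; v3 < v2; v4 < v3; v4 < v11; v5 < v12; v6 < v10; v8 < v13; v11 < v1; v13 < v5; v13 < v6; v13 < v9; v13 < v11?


The order relation is {(a,b) : a <= b}, reflexive so it includes (a,a).
Examples: (v0,v0), (v0,v1), (v0,v10), (v0,v11), (v0,v12), ...
Total ordered pairs: 60


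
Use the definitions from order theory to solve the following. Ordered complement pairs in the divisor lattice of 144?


Complement pair (a,b): a meet b = bottom, a join b = top.
Here: gcd(a,b)=1 and lcm(a,b)=144, i.e. a*b=144 with a,b coprime.
Pairs found: (1,144), (9,16), (16,9), (144,1)
Total ordered pairs: 4


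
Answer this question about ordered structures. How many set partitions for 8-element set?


B(n) = number of set partitions of an n-element set.
B(n) satisfies the recurrence: B(n+1) = sum_k C(n,k)*B(k).
B(8) = 4140


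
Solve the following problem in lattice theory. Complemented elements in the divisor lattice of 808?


An element a is complemented if some b has a meet b = bottom, a join b = top.
a is complemented iff gcd(a, n/a)=1, i.e. a is a unitary divisor of 808.
Complemented elements: 1, 8, 101, 808
Count: 4


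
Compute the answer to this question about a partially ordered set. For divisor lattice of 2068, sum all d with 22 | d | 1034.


Interval [22,1034] in divisors of 2068: [22, 1034]
Sum = 1056


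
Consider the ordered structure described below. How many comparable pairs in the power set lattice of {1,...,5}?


A comparable pair {a,b} has a < b or b < a in the order.
Count unordered pairs where one element is strictly below the other.
Examples: {{},{1}}, {{},{2}}, {{},{3}}, {{},{4}}, ...
Total comparable pairs: 211


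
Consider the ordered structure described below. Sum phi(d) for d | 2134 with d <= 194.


Divisors of 2134 up to 194: [1, 2, 11, 22, 97, 194]
phi values: [1, 1, 10, 10, 96, 96]
Sum = 214


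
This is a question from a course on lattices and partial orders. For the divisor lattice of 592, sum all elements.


sigma(n) = sum of divisors.
Divisors of 592: [1, 2, 4, 8, 16, 37, 74, 148, 296, 592]
Sum = 1178


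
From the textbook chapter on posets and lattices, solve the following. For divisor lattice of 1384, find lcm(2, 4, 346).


In a divisor lattice, join = lcm (least common multiple).
Compute lcm iteratively: start with first element, then lcm(current, next).
Elements: [2, 4, 346]
lcm(2,4) = 4
lcm(4,346) = 692
Final lcm = 692


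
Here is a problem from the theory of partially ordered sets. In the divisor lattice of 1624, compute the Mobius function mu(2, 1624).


In a divisor lattice, mu(a,b) = mu(b/a) where mu is the classical Mobius function.
b/a = 1624/2 = 812
Prime factorization of 812: primes [2, 7, 29]
812 is not squarefree, so mu(812) = 0


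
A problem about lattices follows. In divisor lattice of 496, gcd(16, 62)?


Meet=gcd.
gcd(16,62)=2


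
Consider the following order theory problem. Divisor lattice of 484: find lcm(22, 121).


In a divisor lattice, join = lcm (least common multiple).
gcd(22,121) = 11
lcm(22,121) = 22*121/gcd = 2662/11 = 242


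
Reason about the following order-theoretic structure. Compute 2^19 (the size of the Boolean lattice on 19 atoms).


Power set = 2^n.
2^19 = 524288


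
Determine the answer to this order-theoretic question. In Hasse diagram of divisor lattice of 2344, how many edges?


A cover relation a -< b holds when a < b with no c strictly between.
Cover relations:
  1 -< 2
  1 -< 293
  2 -< 4
  2 -< 586
  4 -< 8
  4 -< 1172
  8 -< 2344
  293 -< 586
  ...2 more
Total: 10


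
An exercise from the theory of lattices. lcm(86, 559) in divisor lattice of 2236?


Join=lcm.
gcd(86,559)=43
lcm=1118


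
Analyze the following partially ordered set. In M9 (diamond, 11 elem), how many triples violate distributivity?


Distributive law: a ^ (b v c) = (a ^ b) v (a ^ c).
Check all 11^3 = 1331 ordered triples (a,b,c).
  e.g. a=a1, b=a2, c=a3: lhs=a1 != rhs=0
  e.g. a=a1, b=a2, c=a4: lhs=a1 != rhs=0
Total violating triples: 504


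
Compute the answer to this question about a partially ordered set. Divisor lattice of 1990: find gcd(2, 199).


In a divisor lattice, meet = gcd (greatest common divisor).
By Euclidean algorithm or factoring: gcd(2,199) = 1


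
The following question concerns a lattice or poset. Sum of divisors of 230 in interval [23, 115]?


Interval [23,115] in divisors of 230: [23, 115]
Sum = 138


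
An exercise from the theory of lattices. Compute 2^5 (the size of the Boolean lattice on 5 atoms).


Power set = 2^n.
2^5 = 32


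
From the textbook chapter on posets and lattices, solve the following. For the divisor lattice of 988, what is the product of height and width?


Height = length of longest chain minus 1; width = size of largest antichain.
A maximum chain: 1 | 19 | 247 | 494 | 988  (height 4).
A maximum antichain: {4, 26, 38, 247}  (width 4).
Product = 4 * 4 = 16


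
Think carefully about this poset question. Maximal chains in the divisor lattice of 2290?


A maximal chain goes from the minimum element to a maximal element via cover relations.
Counting all min-to-max paths in the cover graph.
Total maximal chains: 6


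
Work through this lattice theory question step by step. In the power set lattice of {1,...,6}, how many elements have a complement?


An element a is complemented if some b has a meet b = bottom, a join b = top.
every subset A has complement S\A, so all elements are complemented.
Complemented elements: {}, {1}, {2}, {3}, {4}, {5}, ... (58 more)
Count: 64


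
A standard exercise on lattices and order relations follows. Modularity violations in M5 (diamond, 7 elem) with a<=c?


Modular law: if a <= c then a v (b ^ c) = (a v b) ^ c.
Check all triples (a,b,c) with a <= c among 7 elements.
This lattice is modular (diamonds M_m and their chain-products are modular).
Total violating triples: 0


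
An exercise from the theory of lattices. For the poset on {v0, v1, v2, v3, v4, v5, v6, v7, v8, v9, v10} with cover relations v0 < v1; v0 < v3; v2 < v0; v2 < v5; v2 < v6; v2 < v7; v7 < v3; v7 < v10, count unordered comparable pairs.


A comparable pair {a,b} has a < b or b < a in the order.
Count unordered pairs where one element is strictly below the other.
Examples: {v0,v1}, {v0,v2}, {v0,v3}, {v1,v2}, ...
Total comparable pairs: 11


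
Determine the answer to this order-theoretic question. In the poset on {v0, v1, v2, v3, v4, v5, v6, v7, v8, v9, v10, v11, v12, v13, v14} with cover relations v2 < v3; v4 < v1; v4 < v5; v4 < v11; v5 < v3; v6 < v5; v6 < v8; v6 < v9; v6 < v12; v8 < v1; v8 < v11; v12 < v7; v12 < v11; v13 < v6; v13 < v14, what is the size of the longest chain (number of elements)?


A chain is a totally ordered subset; we count the number of elements in a maximum chain.
Compute, for each element x, the size of the longest chain ending at x:
  v0: 1
  v2: 1
  v4: 1
  v10: 1
  v13: 1
  v6: 2
  ...
A maximum chain: v13 < v6 < v8 < v1
Number of elements in the longest chain: 4


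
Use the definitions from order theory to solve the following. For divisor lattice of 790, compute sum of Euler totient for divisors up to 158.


Divisors of 790 up to 158: [1, 2, 5, 10, 79, 158]
phi values: [1, 1, 4, 4, 78, 78]
Sum = 166


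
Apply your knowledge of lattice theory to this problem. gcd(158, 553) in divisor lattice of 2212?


Meet=gcd.
gcd(158,553)=79


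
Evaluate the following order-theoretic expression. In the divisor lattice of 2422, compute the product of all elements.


Divisors of 2422: [1, 2, 7, 14, 173, 346, 1211, 2422]
Product = n^(d(n)/2) = 2422^(8/2)
Product = 34410941495056


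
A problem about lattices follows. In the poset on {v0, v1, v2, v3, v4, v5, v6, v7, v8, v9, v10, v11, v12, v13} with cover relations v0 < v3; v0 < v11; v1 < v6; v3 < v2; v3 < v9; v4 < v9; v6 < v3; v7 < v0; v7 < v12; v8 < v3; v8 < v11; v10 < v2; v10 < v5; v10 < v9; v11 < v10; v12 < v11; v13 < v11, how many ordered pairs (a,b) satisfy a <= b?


The order relation is {(a,b) : a <= b}, reflexive so it includes (a,a).
Examples: (v0,v0), (v0,v10), (v0,v11), (v0,v2), (v0,v3), ...
Total ordered pairs: 61


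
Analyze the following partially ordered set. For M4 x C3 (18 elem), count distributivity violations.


Distributive law: a ^ (b v c) = (a ^ b) v (a ^ c).
Check all 18^3 = 5832 ordered triples (a,b,c).
  e.g. a=(a1,0), b=(a2,0), c=(a3,0): lhs=(a1,0) != rhs=(0,0)
  e.g. a=(a1,0), b=(a2,0), c=(a3,1): lhs=(a1,0) != rhs=(0,0)
Total violating triples: 648


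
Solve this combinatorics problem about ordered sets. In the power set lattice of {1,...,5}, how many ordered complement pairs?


Complement pair (a,b): a meet b = bottom, a join b = top.
Here: A intersect B = {} and A union B = {1,...,5}.
Pairs found: ({},{1,2,3,4,5}), ({1},{2,3,4,5}), ({2},{1,3,4,5}), ({3},{1,2,4,5}), ... (28 more)
Total ordered pairs: 32
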